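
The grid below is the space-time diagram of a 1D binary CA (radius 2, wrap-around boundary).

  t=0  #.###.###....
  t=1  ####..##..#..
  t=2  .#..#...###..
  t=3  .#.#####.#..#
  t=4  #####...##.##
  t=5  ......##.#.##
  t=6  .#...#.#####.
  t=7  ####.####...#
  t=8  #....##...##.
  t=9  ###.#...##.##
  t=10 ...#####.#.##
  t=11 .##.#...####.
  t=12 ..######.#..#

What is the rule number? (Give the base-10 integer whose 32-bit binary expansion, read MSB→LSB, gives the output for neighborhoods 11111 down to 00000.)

116911416

  #####|.  b31=0 t=3,i=5
  ####.|.  b30=0 t=1,i=2
  ###.#|.  b29=0 t=0,i=4
  ###..|.  b28=0 t=0,i=8
  ##.##|.  b27=0 t=0,i=5
  ##.#.|#  b26=1 t=3,i=8
  ##..#|#  b25=1 t=1,i=4
  ##...|.  b24=0 t=0,i=9
  #.###|#  b23=1 t=0,i=2
  #.##.|#  b22=1 t=5,i=11
  #.#.#|#  b21=1 t=3,i=1
  #.#..|#  b20=1 t=3,i=9
  #..##|.  b19=0 t=1,i=5
  #..#.|#  b18=1 t=1,i=9
  #...#|#  b17=1 t=2,i=6
  #....|#  b16=1 t=0,i=10
  .####|#  b15=1 t=1,i=1
  .###.|#  b14=1 t=0,i=3
  .##.#|#  b13=1 t=4,i=9
  .##..|.  b12=0 t=1,i=7
  .#.##|#  b11=1 t=0,i=1
  .#.#.|#  b10=1 t=3,i=0
  .#..#|.  b9=0 t=1,i=11
  .#...|#  b8=1 t=2,i=5
  ..###|.  b7=0 t=1,i=0
  ..##.|.  b6=0 t=1,i=6
  ..#.#|#  b5=1 t=0,i=0
  ..#..|#  b4=1 t=1,i=10
  ...##|#  b3=1 t=2,i=7
  ...#.|.  b2=0 t=0,i=12
  ....#|.  b1=0 t=0,i=11
  .....|.  b0=0 t=5,i=2
  bits 00000110111101111110110100111000 = 116911416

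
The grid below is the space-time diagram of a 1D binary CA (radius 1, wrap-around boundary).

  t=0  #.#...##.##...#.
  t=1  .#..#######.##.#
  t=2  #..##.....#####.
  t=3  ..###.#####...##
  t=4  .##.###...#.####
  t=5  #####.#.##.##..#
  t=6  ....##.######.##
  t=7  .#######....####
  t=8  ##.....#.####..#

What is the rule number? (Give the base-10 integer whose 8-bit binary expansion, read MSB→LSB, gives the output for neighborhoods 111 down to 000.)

107

  nb ###: next=.  (t=1,i=5, bit7=0)
  nb ##.: next=#  (t=0,i=7, bit6=1)
  nb #.#: next=#  (t=0,i=1, bit5=1)
  nb #..: next=.  (t=0,i=3, bit4=0)
  nb .##: next=#  (t=0,i=6, bit3=1)
  nb .#.: next=.  (t=0,i=0, bit2=0)
  nb ..#: next=#  (t=0,i=5, bit1=1)
  nb ...: next=#  (t=0,i=4, bit0=1)
  bits 01101011 = 107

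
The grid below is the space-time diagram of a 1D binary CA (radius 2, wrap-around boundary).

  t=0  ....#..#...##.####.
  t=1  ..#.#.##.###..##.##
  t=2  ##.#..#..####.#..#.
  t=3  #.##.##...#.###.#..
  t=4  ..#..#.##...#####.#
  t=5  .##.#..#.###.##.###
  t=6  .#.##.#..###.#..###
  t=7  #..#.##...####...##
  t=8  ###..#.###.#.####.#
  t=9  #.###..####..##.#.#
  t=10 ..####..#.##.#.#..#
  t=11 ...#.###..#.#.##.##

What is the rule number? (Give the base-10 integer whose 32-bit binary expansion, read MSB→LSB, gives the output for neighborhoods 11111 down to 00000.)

3084305498

  #####|#  b31=1 t=4,i=14
  ####.|.  b30=0 t=0,i=16
  ###.#|#  b29=1 t=2,i=12
  ###..|#  b28=1 t=0,i=17
  ##.##|.  b27=0 t=0,i=13
  ##.#.|#  b26=1 t=2,i=2
  ##..#|#  b25=1 t=1,i=0
  ##...|#  b24=1 t=0,i=18
  #.###|#  b23=1 t=0,i=14
  #.##.|#  b22=1 t=1,i=6
  #.#.#|.  b21=0 t=1,i=4
  #.#..|#  b20=1 t=2,i=3
  #..##|.  b19=0 t=1,i=13
  #..#.|#  b18=1 t=0,i=6
  #...#|#  b17=1 t=0,i=9
  #....|.  b16=0 t=0,i=0
  .####|#  b15=1 t=0,i=15
  .###.|#  b14=1 t=1,i=10
  .##.#|.  b13=0 t=0,i=12
  .##..|.  b12=0 t=1,i=18
  .#.##|.  b11=0 t=1,i=5
  .#.#.|#  b10=1 t=1,i=3
  .#..#|.  b9=0 t=0,i=5
  .#...|.  b8=0 t=0,i=8
  ..###|.  b7=0 t=2,i=9
  ..##.|#  b6=1 t=0,i=11
  ..#.#|.  b5=0 t=1,i=2
  ..#..|#  b4=1 t=0,i=4
  ...##|#  b3=1 t=0,i=10
  ...#.|.  b2=0 t=0,i=3
  ....#|#  b1=1 t=0,i=2
  .....|.  b0=0 t=0,i=1
  bits 10110111110101101100010001011010 = 3084305498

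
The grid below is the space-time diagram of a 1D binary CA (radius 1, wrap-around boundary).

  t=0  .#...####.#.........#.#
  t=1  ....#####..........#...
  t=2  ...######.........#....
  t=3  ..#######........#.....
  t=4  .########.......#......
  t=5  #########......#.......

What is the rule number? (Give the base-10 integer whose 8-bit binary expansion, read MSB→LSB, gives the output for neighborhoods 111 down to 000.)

202

  ### -> #   bit 7 = 1  t=0,i=6
  ##. -> #   bit 6 = 1  t=0,i=8
  #.# -> .   bit 5 = 0  t=0,i=0
  #.. -> .   bit 4 = 0  t=0,i=2
  .## -> #   bit 3 = 1  t=0,i=5
  .#. -> .   bit 2 = 0  t=0,i=1
  ..# -> #   bit 1 = 1  t=0,i=4
  ... -> .   bit 0 = 0  t=0,i=3
  bits 11001010 = 202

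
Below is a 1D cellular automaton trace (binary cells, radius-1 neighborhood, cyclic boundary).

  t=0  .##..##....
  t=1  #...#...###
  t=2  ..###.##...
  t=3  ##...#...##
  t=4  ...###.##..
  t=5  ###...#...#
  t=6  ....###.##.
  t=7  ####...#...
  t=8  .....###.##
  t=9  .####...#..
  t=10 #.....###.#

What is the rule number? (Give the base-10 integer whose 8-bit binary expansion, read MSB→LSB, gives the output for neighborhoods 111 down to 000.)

  ### -> .   bit 7 = 0  t=1,i=9
  ##. -> .   bit 6 = 0  t=0,i=2
  #.# -> #   bit 5 = 1  t=2,i=5
  #.. -> .   bit 4 = 0  t=0,i=3
  .## -> .   bit 3 = 0  t=0,i=1
  .#. -> #   bit 2 = 1  t=1,i=4
  ..# -> #   bit 1 = 1  t=0,i=0
  ... -> #   bit 0 = 1  t=0,i=8
  bits 00100111 = 39

39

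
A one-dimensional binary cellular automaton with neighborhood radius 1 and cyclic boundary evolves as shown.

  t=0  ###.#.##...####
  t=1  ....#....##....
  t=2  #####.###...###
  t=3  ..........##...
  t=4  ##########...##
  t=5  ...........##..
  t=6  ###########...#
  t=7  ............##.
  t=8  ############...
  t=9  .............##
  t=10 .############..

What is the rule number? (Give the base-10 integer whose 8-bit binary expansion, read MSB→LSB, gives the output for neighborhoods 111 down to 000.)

7

  ### -> .   bit 7 = 0  t=0,i=0
  ##. -> .   bit 6 = 0  t=0,i=2
  #.# -> .   bit 5 = 0  t=0,i=3
  #.. -> .   bit 4 = 0  t=0,i=8
  .## -> .   bit 3 = 0  t=0,i=6
  .#. -> #   bit 2 = 1  t=0,i=4
  ..# -> #   bit 1 = 1  t=0,i=10
  ... -> #   bit 0 = 1  t=0,i=9
  bits 00000111 = 7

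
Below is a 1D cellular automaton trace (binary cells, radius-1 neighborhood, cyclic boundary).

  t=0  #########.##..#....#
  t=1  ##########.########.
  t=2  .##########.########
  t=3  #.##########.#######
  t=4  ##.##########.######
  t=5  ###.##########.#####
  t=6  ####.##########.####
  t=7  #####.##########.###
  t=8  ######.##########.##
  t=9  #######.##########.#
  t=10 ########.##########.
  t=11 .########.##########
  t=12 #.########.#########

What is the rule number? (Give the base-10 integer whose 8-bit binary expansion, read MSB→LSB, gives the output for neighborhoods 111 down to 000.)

  ###|#  b7=1 t=0,i=0
  ##.|#  b6=1 t=0,i=8
  #.#|#  b5=1 t=0,i=9
  #..|#  b4=1 t=0,i=12
  .##|.  b3=0 t=0,i=10
  .#.|#  b2=1 t=0,i=14
  ..#|#  b1=1 t=0,i=13
  ...|#  b0=1 t=0,i=16
  bits 11110111 = 247

247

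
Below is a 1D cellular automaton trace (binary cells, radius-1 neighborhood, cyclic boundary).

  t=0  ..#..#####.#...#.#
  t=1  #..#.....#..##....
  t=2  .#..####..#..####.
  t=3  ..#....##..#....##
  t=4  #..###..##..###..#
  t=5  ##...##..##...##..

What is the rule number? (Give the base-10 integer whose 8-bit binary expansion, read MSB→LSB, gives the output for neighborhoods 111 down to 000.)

  [7] ### => .  t=0,i=6
  [6] ##. => #  t=0,i=9
  [5] #.# => .  t=0,i=10
  [4] #.. => #  t=0,i=0
  [3] .## => .  t=0,i=5
  [2] .#. => .  t=0,i=2
  [1] ..# => .  t=0,i=1
  [0] ... => #  t=0,i=13
  bits 01010001 = 81

81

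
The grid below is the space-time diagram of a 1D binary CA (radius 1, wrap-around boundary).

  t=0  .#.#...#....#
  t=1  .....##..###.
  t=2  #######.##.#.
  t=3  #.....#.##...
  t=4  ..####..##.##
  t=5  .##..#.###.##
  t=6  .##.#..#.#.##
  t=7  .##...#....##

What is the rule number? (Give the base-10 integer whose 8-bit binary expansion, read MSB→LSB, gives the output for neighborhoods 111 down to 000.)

75

  ###|.  b7=0 t=1,i=10
  ##.|#  b6=1 t=1,i=6
  #.#|.  b5=0 t=0,i=0
  #..|.  b4=0 t=0,i=4
  .##|#  b3=1 t=1,i=5
  .#.|.  b2=0 t=0,i=1
  ..#|#  b1=1 t=0,i=6
  ...|#  b0=1 t=0,i=5
  bits 01001011 = 75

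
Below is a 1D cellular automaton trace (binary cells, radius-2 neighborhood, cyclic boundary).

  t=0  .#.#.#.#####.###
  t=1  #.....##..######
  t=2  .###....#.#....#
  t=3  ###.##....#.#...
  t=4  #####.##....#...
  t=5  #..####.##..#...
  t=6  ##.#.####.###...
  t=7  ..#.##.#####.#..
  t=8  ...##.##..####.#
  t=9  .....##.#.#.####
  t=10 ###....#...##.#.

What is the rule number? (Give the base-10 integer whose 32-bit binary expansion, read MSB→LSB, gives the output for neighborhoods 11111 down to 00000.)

1876249233

  [31] ##### => .  t=0,i=9
  [30] ####. => #  t=0,i=10
  [29] ###.# => #  t=0,i=11
  [28] ###.. => .  t=1,i=0
  [27] ##.## => #  t=0,i=12
  [26] ##.#. => #  t=0,i=0
  [25] ##..# => #  t=1,i=8
  [24] ##... => #  t=1,i=1
  [23] #.### => #  t=0,i=7
  [22] #.##. => #  t=3,i=4
  [21] #.#.# => .  t=0,i=1
  [20] #.#.. => #  t=2,i=10
  [19] #..## => .  t=1,i=9
  [18] #..#. => #  t=5,i=11
  [17] #...# => .  t=3,i=14
  [16] #.... => #  t=1,i=2
  [15] .#### => .  t=0,i=8
  [14] .###. => #  t=0,i=14
  [13] .##.# => .  t=6,i=1
  [12] .##.. => .  t=1,i=7
  [11] .#.## => #  t=0,i=6
  [10] .#.#. => .  t=0,i=2
  [9] .#..# => #  t=5,i=1
  [8] .#... => .  t=2,i=11
  [7] ..### => #  t=1,i=10
  [6] ..##. => .  t=1,i=6
  [5] ..#.# => .  t=2,i=8
  [4] ..#.. => #  t=4,i=12
  [3] ...## => .  t=1,i=5
  [2] ...#. => .  t=2,i=7
  [1] ....# => .  t=1,i=4
  [0] ..... => #  t=1,i=3
  bits 01101111110101010100101010010001 = 1876249233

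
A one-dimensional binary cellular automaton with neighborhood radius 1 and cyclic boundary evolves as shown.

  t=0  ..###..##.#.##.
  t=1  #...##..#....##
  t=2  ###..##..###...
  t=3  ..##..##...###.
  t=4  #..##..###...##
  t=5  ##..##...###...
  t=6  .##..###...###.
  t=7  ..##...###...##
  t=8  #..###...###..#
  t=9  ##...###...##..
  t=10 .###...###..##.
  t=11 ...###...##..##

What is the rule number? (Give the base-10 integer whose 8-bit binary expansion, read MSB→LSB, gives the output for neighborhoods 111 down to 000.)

81

  [7] ### => .  t=0,i=3
  [6] ##. => #  t=0,i=4
  [5] #.# => .  t=0,i=9
  [4] #.. => #  t=0,i=5
  [3] .## => .  t=0,i=2
  [2] .#. => .  t=0,i=10
  [1] ..# => .  t=0,i=1
  [0] ... => #  t=0,i=0
  bits 01010001 = 81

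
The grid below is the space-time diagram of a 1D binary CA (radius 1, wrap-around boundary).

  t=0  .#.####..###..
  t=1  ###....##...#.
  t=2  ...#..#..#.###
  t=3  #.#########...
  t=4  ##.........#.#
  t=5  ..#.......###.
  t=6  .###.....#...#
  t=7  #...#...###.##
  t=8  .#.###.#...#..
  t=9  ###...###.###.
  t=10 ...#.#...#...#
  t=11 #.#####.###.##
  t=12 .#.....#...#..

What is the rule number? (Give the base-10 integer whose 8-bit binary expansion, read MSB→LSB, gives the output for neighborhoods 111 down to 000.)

  ###|.  b7=0 t=0,i=4
  ##.|.  b6=0 t=0,i=6
  #.#|#  b5=1 t=0,i=2
  #..|#  b4=1 t=0,i=7
  .##|.  b3=0 t=0,i=3
  .#.|#  b2=1 t=0,i=1
  ..#|#  b1=1 t=0,i=0
  ...|.  b0=0 t=0,i=13
  bits 00110110 = 54

54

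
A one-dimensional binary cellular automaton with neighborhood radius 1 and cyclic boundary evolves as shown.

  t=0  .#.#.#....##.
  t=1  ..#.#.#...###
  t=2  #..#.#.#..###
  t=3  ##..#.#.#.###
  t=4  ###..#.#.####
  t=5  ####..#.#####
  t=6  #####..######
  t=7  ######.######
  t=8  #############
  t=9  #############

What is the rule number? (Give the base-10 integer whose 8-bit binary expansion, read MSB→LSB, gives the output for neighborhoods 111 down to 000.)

248

  ###|#  b7=1 t=1,i=11
  ##.|#  b6=1 t=0,i=11
  #.#|#  b5=1 t=0,i=2
  #..|#  b4=1 t=0,i=6
  .##|#  b3=1 t=0,i=10
  .#.|.  b2=0 t=0,i=1
  ..#|.  b1=0 t=0,i=0
  ...|.  b0=0 t=0,i=7
  bits 11111000 = 248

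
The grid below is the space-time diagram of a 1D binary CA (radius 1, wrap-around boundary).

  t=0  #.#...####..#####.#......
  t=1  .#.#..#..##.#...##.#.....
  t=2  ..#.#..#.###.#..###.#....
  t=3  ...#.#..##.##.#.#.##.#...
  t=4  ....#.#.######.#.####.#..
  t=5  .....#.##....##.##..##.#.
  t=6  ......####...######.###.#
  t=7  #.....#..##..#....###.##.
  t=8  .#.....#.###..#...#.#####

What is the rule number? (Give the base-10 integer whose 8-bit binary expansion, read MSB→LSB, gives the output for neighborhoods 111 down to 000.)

120

  ###|.  b7=0 t=0,i=7
  ##.|#  b6=1 t=0,i=9
  #.#|#  b5=1 t=0,i=1
  #..|#  b4=1 t=0,i=3
  .##|#  b3=1 t=0,i=6
  .#.|.  b2=0 t=0,i=0
  ..#|.  b1=0 t=0,i=5
  ...|.  b0=0 t=0,i=4
  bits 01111000 = 120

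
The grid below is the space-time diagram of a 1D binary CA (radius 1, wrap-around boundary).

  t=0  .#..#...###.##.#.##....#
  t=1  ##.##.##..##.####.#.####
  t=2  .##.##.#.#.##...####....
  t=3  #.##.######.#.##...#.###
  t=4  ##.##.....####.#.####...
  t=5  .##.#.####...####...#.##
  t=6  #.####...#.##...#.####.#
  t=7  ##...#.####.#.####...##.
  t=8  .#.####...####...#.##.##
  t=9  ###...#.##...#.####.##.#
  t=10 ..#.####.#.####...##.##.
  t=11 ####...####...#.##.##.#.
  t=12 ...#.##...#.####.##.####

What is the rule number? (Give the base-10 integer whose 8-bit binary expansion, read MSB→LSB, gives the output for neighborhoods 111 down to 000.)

103

  nb ###: next=.  (t=0,i=9, bit7=0)
  nb ##.: next=#  (t=0,i=10, bit6=1)
  nb #.#: next=#  (t=0,i=0, bit5=1)
  nb #..: next=.  (t=0,i=2, bit4=0)
  nb .##: next=.  (t=0,i=8, bit3=0)
  nb .#.: next=#  (t=0,i=1, bit2=1)
  nb ..#: next=#  (t=0,i=3, bit1=1)
  nb ...: next=#  (t=0,i=6, bit0=1)
  bits 01100111 = 103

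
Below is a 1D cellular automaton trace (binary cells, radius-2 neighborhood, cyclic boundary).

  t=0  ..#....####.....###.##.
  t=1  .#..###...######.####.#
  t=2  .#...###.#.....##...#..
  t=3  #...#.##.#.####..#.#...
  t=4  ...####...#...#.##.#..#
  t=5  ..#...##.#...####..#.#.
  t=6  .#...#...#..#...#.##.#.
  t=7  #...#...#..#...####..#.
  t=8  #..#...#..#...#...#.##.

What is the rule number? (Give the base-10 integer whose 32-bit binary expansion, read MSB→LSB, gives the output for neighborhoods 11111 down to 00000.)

961890351

  #####|.  b31=0 t=1,i=12
  ####.|.  b30=0 t=0,i=9
  ###.#|#  b29=1 t=0,i=18
  ###..|#  b28=1 t=0,i=10
  ##.##|#  b27=1 t=0,i=19
  ##.#.|.  b26=0 t=1,i=21
  ##..#|.  b25=0 t=3,i=15
  ##...|#  b24=1 t=0,i=11
  #.###|.  b23=0 t=1,i=17
  #.##.|#  b22=1 t=0,i=20
  #.#.#|.  b21=0 t=1,i=22
  #.#..|#  b20=1 t=1,i=1
  #..##|.  b19=0 t=1,i=3
  #..#.|#  b18=1 t=3,i=16
  #...#|.  b17=0 t=0,i=0
  #....|#  b16=1 t=0,i=4
  .####|.  b15=0 t=0,i=8
  .###.|#  b14=1 t=0,i=17
  .##.#|.  b13=0 t=3,i=7
  .##..|.  b12=0 t=0,i=21
  .#.##|#  b11=1 t=3,i=5
  .#.#.|.  b10=0 t=1,i=0
  .#..#|.  b9=0 t=1,i=2
  .#...|.  b8=0 t=0,i=3
  ..###|.  b7=0 t=0,i=7
  ..##.|.  b6=0 t=2,i=15
  ..#.#|#  b5=1 t=3,i=4
  ..#..|.  b4=0 t=0,i=2
  ...##|#  b3=1 t=0,i=6
  ...#.|#  b2=1 t=0,i=1
  ....#|#  b1=1 t=0,i=5
  .....|#  b0=1 t=0,i=13
  bits 00111001010101010100100000101111 = 961890351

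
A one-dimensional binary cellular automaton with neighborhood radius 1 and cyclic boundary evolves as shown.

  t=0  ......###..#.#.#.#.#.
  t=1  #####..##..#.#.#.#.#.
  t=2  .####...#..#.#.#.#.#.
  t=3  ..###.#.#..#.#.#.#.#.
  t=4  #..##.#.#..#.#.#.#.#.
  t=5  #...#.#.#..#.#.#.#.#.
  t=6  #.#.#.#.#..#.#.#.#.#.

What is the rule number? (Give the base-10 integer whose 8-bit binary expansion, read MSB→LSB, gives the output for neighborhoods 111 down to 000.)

  [7] ### => #  t=0,i=7
  [6] ##. => #  t=0,i=8
  [5] #.# => .  t=0,i=12
  [4] #.. => .  t=0,i=9
  [3] .## => .  t=0,i=6
  [2] .#. => #  t=0,i=11
  [1] ..# => .  t=0,i=5
  [0] ... => #  t=0,i=0
  bits 11000101 = 197

197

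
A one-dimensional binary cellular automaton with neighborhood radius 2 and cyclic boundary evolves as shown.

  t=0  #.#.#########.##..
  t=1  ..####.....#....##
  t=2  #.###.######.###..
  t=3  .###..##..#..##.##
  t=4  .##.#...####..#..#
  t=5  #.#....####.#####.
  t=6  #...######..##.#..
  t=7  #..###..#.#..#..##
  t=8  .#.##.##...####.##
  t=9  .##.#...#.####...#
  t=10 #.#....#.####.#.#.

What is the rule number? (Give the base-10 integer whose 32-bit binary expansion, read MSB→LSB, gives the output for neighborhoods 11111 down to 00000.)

  [31] ##### => .  t=0,i=6
  [30] ####. => #  t=0,i=11
  [29] ###.# => .  t=0,i=12
  [28] ###.. => .  t=1,i=5
  [27] ##.## => .  t=0,i=13
  [26] ##.#. => .  t=4,i=3
  [25] ##..# => #  t=0,i=16
  [24] ##... => #  t=1,i=6
  [23] #.### => #  t=0,i=4
  [22] #.##. => .  t=0,i=14
  [21] #.#.# => #  t=0,i=2
  [20] #.#.. => .  t=4,i=4
  [19] #..## => .  t=1,i=1
  [18] #..#. => #  t=0,i=17
  [17] #...# => .  t=4,i=6
  [16] #.... => #  t=1,i=7
  [15] .#### => #  t=0,i=5
  [14] .###. => #  t=2,i=3
  [13] .##.# => #  t=3,i=14
  [12] .##.. => .  t=0,i=15
  [11] .#.## => #  t=0,i=3
  [10] .#.#. => .  t=0,i=1
  [9] .#..# => #  t=3,i=11
  [8] .#... => .  t=1,i=12
  [7] ..### => #  t=1,i=2
  [6] ..##. => .  t=1,i=16
  [5] ..#.# => .  t=0,i=0
  [4] ..#.. => #  t=1,i=11
  [3] ...## => #  t=1,i=15
  [2] ...#. => #  t=1,i=10
  [1] ....# => #  t=1,i=9
  [0] ..... => #  t=1,i=8
  bits 01000011101001011110101010011111 = 1134946975

1134946975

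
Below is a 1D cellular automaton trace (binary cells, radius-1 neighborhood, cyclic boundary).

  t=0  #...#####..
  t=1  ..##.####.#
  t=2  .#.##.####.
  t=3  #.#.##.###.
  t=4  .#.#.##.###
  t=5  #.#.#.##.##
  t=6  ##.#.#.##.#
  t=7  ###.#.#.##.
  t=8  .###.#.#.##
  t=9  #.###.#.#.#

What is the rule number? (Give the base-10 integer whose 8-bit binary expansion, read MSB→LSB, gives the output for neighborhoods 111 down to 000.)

  nb ###: next=#  (t=0,i=5, bit7=1)
  nb ##.: next=#  (t=0,i=8, bit6=1)
  nb #.#: next=#  (t=1,i=4, bit5=1)
  nb #..: next=.  (t=0,i=1, bit4=0)
  nb .##: next=.  (t=0,i=4, bit3=0)
  nb .#.: next=.  (t=0,i=0, bit2=0)
  nb ..#: next=#  (t=0,i=3, bit1=1)
  nb ...: next=#  (t=0,i=2, bit0=1)
  bits 11100011 = 227

227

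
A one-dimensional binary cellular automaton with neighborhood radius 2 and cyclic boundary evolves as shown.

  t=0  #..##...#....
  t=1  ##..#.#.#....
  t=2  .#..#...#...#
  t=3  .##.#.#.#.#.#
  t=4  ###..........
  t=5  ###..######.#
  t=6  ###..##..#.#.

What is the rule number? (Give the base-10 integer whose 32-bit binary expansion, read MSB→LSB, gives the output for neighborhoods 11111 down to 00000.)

1481833145

  nb #####: next=.  (t=5,i=7, bit31=0)
  nb ####.: next=#  (t=5,i=1, bit30=1)
  nb ###.#: next=.  (t=5,i=10, bit29=0)
  nb ###..: next=#  (t=4,i=2, bit28=1)
  nb ##.##: next=#  (t=5,i=11, bit27=1)
  nb ##.#.: next=.  (t=3,i=3, bit26=0)
  nb ##..#: next=.  (t=1,i=2, bit25=0)
  nb ##...: next=.  (t=0,i=5, bit24=0)
  nb #.###: next=.  (t=5,i=12, bit23=0)
  nb #.##.: next=#  (t=3,i=1, bit22=1)
  nb #.#.#: next=.  (t=1,i=6, bit21=0)
  nb #.#..: next=#  (t=1,i=8, bit20=1)
  nb #..##: next=.  (t=0,i=2, bit19=0)
  nb #..#.: next=.  (t=1,i=3, bit18=0)
  nb #...#: next=#  (t=0,i=6, bit17=1)
  nb #....: next=.  (t=0,i=10, bit16=0)
  nb .####: next=#  (t=5,i=0, bit15=1)
  nb .###.: next=#  (t=4,i=1, bit14=1)
  nb .##.#: next=#  (t=3,i=2, bit13=1)
  nb .##..: next=#  (t=0,i=4, bit12=1)
  nb .#.##: next=#  (t=3,i=0, bit11=1)
  nb .#.#.: next=.  (t=1,i=5, bit10=0)
  nb .#..#: next=#  (t=0,i=1, bit9=1)
  nb .#...: next=.  (t=0,i=9, bit8=0)
  nb ..###: next=#  (t=4,i=0, bit7=1)
  nb ..##.: next=.  (t=0,i=3, bit6=0)
  nb ..#.#: next=#  (t=1,i=4, bit5=1)
  nb ..#..: next=#  (t=0,i=0, bit4=1)
  nb ...##: next=#  (t=1,i=12, bit3=1)
  nb ...#.: next=.  (t=0,i=7, bit2=0)
  nb ....#: next=.  (t=0,i=11, bit1=0)
  nb .....: next=#  (t=4,i=5, bit0=1)
  bits 01011000010100101111101010111001 = 1481833145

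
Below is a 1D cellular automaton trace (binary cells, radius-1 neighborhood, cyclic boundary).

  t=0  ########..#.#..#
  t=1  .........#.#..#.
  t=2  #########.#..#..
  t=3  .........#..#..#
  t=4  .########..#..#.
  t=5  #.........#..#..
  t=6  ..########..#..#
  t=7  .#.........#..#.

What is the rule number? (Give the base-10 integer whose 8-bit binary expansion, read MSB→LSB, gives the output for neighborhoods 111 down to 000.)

35

  [7] ### => .  t=0,i=0
  [6] ##. => .  t=0,i=7
  [5] #.# => #  t=0,i=11
  [4] #.. => .  t=0,i=8
  [3] .## => .  t=0,i=15
  [2] .#. => .  t=0,i=10
  [1] ..# => #  t=0,i=9
  [0] ... => #  t=1,i=0
  bits 00100011 = 35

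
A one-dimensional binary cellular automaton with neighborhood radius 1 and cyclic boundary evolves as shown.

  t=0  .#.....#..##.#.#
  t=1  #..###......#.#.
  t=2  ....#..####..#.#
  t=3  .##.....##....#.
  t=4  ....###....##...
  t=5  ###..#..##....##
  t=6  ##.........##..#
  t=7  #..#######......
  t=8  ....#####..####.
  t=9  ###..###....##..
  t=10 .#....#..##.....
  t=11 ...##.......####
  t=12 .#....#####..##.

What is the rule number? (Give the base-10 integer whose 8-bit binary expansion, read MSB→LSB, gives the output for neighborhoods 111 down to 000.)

161

  ### -> #   bit 7 = 1  t=1,i=4
  ##. -> .   bit 6 = 0  t=0,i=11
  #.# -> #   bit 5 = 1  t=0,i=0
  #.. -> .   bit 4 = 0  t=0,i=2
  .## -> .   bit 3 = 0  t=0,i=10
  .#. -> .   bit 2 = 0  t=0,i=1
  ..# -> .   bit 1 = 0  t=0,i=6
  ... -> #   bit 0 = 1  t=0,i=3
  bits 10100001 = 161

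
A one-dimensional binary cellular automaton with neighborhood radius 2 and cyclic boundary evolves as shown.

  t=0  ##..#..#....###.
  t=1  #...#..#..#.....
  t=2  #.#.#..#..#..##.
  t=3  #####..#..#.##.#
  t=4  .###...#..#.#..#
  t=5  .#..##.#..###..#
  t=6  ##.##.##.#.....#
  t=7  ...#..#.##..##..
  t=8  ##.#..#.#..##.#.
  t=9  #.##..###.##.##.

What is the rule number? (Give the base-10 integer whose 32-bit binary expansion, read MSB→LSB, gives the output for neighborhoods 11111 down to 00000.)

3321496691

  ##### -> #   bit 31 = 1  t=3,i=1
  ####. -> #   bit 30 = 1  t=3,i=3
  ###.# -> .   bit 29 = 0  t=0,i=14
  ###.. -> .   bit 28 = 0  t=3,i=4
  ##.## -> .   bit 27 = 0  t=0,i=15
  ##.#. -> #   bit 26 = 1  t=2,i=15
  ##..# -> .   bit 25 = 0  t=0,i=2
  ##... -> #   bit 24 = 1  t=4,i=4
  #.### -> #   bit 23 = 1  t=3,i=15
  #.##. -> #   bit 22 = 1  t=0,i=0
  #.#.# -> #   bit 21 = 1  t=2,i=0
  #.#.. -> #   bit 20 = 1  t=2,i=4
  #..## -> #   bit 19 = 1  t=2,i=12
  #..#. -> .   bit 18 = 0  t=0,i=3
  #...# -> #   bit 17 = 1  t=1,i=2
  #.... -> .   bit 16 = 0  t=0,i=9
  .#### -> .   bit 15 = 0  t=3,i=0
  .###. -> .   bit 14 = 0  t=0,i=13
  .##.# -> .   bit 13 = 0  t=2,i=14
  .##.. -> .   bit 12 = 0  t=0,i=1
  .#.## -> .   bit 11 = 0  t=3,i=11
  .#.#. -> #   bit 10 = 1  t=2,i=1
  .#..# -> .   bit 9 = 0  t=0,i=5
  .#... -> .   bit 8 = 0  t=0,i=8
  ..### -> .   bit 7 = 0  t=0,i=12
  ..##. -> #   bit 6 = 1  t=2,i=13
  ..#.# -> #   bit 5 = 1  t=3,i=10
  ..#.. -> #   bit 4 = 1  t=0,i=4
  ...## -> .   bit 3 = 0  t=0,i=11
  ...#. -> .   bit 2 = 0  t=1,i=3
  ....# -> #   bit 1 = 1  t=0,i=10
  ..... -> #   bit 0 = 1  t=1,i=13
  bits 11000101111110100000010001110011 = 3321496691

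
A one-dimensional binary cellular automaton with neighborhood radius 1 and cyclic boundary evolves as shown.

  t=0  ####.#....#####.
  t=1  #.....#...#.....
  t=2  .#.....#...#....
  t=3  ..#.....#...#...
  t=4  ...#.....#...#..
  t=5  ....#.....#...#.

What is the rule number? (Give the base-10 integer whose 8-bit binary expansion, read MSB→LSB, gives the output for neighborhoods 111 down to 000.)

24

  ###|.  b7=0 t=0,i=1
  ##.|.  b6=0 t=0,i=3
  #.#|.  b5=0 t=0,i=4
  #..|#  b4=1 t=0,i=6
  .##|#  b3=1 t=0,i=0
  .#.|.  b2=0 t=0,i=5
  ..#|.  b1=0 t=0,i=9
  ...|.  b0=0 t=0,i=7
  bits 00011000 = 24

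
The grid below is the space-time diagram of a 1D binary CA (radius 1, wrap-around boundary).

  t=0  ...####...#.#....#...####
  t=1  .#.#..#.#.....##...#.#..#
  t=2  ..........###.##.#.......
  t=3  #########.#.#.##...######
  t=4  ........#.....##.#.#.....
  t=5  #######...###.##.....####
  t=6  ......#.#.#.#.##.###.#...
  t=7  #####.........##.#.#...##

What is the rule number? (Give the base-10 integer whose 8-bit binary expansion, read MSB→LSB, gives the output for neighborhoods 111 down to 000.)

73

  nb ###: next=.  (t=0,i=4, bit7=0)
  nb ##.: next=#  (t=0,i=6, bit6=1)
  nb #.#: next=.  (t=0,i=11, bit5=0)
  nb #..: next=.  (t=0,i=0, bit4=0)
  nb .##: next=#  (t=0,i=3, bit3=1)
  nb .#.: next=.  (t=0,i=10, bit2=0)
  nb ..#: next=.  (t=0,i=2, bit1=0)
  nb ...: next=#  (t=0,i=1, bit0=1)
  bits 01001001 = 73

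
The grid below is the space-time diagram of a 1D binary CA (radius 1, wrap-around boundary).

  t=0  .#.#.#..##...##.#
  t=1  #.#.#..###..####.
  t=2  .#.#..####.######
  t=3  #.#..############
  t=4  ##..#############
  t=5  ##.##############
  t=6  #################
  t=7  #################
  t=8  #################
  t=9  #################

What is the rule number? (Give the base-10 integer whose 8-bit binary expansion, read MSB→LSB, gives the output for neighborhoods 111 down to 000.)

234

  ###|#  b7=1 t=1,i=8
  ##.|#  b6=1 t=0,i=9
  #.#|#  b5=1 t=0,i=0
  #..|.  b4=0 t=0,i=6
  .##|#  b3=1 t=0,i=8
  .#.|.  b2=0 t=0,i=1
  ..#|#  b1=1 t=0,i=7
  ...|.  b0=0 t=0,i=11
  bits 11101010 = 234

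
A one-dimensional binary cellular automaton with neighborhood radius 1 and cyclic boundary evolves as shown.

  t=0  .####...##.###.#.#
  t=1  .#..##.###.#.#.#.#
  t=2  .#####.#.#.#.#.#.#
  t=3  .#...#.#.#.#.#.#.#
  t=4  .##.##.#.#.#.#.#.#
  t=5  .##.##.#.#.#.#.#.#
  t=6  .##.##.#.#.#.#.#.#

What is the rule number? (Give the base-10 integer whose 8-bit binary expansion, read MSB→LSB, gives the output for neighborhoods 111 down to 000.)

  nb ###: next=.  (t=0,i=2, bit7=0)
  nb ##.: next=#  (t=0,i=4, bit6=1)
  nb #.#: next=.  (t=0,i=0, bit5=0)
  nb #..: next=#  (t=0,i=5, bit4=1)
  nb .##: next=#  (t=0,i=1, bit3=1)
  nb .#.: next=#  (t=0,i=15, bit2=1)
  nb ..#: next=#  (t=0,i=7, bit1=1)
  nb ...: next=.  (t=0,i=6, bit0=0)
  bits 01011110 = 94

94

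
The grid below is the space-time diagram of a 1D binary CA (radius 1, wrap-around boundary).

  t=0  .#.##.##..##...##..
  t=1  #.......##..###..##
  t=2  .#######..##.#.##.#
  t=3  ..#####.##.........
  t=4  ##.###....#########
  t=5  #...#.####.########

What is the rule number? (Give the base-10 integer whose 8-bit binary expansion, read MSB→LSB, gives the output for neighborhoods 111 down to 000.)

  nb ###: next=#  (t=1,i=13, bit7=1)
  nb ##.: next=.  (t=0,i=4, bit6=0)
  nb #.#: next=.  (t=0,i=2, bit5=0)
  nb #..: next=#  (t=0,i=8, bit4=1)
  nb .##: next=.  (t=0,i=3, bit3=0)
  nb .#.: next=.  (t=0,i=1, bit2=0)
  nb ..#: next=#  (t=0,i=0, bit1=1)
  nb ...: next=#  (t=0,i=13, bit0=1)
  bits 10010011 = 147

147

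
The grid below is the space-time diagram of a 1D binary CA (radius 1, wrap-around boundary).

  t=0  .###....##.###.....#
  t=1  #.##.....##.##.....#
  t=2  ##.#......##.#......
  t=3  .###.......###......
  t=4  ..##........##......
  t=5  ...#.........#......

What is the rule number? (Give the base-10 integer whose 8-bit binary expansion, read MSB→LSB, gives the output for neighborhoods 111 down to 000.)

228

  ###|#  b7=1 t=0,i=2
  ##.|#  b6=1 t=0,i=3
  #.#|#  b5=1 t=0,i=0
  #..|.  b4=0 t=0,i=4
  .##|.  b3=0 t=0,i=1
  .#.|#  b2=1 t=0,i=19
  ..#|.  b1=0 t=0,i=7
  ...|.  b0=0 t=0,i=5
  bits 11100100 = 228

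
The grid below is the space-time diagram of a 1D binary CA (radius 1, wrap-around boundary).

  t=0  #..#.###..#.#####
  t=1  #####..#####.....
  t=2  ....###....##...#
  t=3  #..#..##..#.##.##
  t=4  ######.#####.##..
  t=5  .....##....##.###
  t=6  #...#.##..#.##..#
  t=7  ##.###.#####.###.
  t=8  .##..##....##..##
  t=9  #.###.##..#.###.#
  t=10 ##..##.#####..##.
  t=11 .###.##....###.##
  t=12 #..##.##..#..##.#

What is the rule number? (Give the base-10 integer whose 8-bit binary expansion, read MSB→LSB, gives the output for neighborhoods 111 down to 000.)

  nb ###: next=.  (t=0,i=6, bit7=0)
  nb ##.: next=#  (t=0,i=0, bit6=1)
  nb #.#: next=#  (t=0,i=4, bit5=1)
  nb #..: next=#  (t=0,i=1, bit4=1)
  nb .##: next=.  (t=0,i=5, bit3=0)
  nb .#.: next=#  (t=0,i=3, bit2=1)
  nb ..#: next=#  (t=0,i=2, bit1=1)
  nb ...: next=.  (t=1,i=13, bit0=0)
  bits 01110110 = 118

118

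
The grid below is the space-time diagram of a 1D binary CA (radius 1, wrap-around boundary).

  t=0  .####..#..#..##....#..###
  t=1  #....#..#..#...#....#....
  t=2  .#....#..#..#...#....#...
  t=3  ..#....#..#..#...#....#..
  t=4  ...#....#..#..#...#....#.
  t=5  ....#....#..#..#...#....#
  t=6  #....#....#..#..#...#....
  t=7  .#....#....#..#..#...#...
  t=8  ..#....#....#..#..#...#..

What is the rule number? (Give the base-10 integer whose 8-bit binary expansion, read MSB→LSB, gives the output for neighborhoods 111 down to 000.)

  nb ###: next=.  (t=0,i=2, bit7=0)
  nb ##.: next=.  (t=0,i=4, bit6=0)
  nb #.#: next=#  (t=0,i=0, bit5=1)
  nb #..: next=#  (t=0,i=5, bit4=1)
  nb .##: next=.  (t=0,i=1, bit3=0)
  nb .#.: next=.  (t=0,i=7, bit2=0)
  nb ..#: next=.  (t=0,i=6, bit1=0)
  nb ...: next=.  (t=0,i=16, bit0=0)
  bits 00110000 = 48

48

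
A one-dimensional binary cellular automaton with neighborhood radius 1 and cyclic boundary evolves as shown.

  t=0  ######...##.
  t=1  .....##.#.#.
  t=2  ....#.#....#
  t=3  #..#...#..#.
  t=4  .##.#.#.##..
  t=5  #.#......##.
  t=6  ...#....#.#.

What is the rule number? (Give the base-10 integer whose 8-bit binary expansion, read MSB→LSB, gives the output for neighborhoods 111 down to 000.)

  ### -> .   bit 7 = 0  t=0,i=1
  ##. -> #   bit 6 = 1  t=0,i=5
  #.# -> .   bit 5 = 0  t=0,i=11
  #.. -> #   bit 4 = 1  t=0,i=6
  .## -> .   bit 3 = 0  t=0,i=0
  .#. -> .   bit 2 = 0  t=1,i=8
  ..# -> #   bit 1 = 1  t=0,i=8
  ... -> .   bit 0 = 0  t=0,i=7
  bits 01010010 = 82

82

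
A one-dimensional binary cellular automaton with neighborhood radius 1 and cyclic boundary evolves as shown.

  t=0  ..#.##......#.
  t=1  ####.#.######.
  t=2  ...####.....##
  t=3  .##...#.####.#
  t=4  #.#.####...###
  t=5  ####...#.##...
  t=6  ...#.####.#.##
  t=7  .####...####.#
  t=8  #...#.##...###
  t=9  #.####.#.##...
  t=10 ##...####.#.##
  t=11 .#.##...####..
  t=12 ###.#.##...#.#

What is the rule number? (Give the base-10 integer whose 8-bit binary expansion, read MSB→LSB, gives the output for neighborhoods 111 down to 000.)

  nb ###: next=.  (t=1,i=1, bit7=0)
  nb ##.: next=#  (t=0,i=5, bit6=1)
  nb #.#: next=#  (t=0,i=3, bit5=1)
  nb #..: next=.  (t=0,i=6, bit4=0)
  nb .##: next=.  (t=0,i=4, bit3=0)
  nb .#.: next=#  (t=0,i=2, bit2=1)
  nb ..#: next=#  (t=0,i=1, bit1=1)
  nb ...: next=#  (t=0,i=0, bit0=1)
  bits 01100111 = 103

103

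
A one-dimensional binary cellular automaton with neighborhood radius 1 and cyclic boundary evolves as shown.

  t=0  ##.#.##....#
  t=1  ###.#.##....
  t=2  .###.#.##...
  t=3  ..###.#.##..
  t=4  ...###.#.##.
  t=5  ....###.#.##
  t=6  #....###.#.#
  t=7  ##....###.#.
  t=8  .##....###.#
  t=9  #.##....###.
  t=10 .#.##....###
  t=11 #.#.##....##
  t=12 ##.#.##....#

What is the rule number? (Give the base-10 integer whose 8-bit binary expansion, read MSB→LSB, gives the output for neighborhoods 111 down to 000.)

240

  ###|#  b7=1 t=0,i=0
  ##.|#  b6=1 t=0,i=1
  #.#|#  b5=1 t=0,i=2
  #..|#  b4=1 t=0,i=7
  .##|.  b3=0 t=0,i=5
  .#.|.  b2=0 t=0,i=3
  ..#|.  b1=0 t=0,i=10
  ...|.  b0=0 t=0,i=8
  bits 11110000 = 240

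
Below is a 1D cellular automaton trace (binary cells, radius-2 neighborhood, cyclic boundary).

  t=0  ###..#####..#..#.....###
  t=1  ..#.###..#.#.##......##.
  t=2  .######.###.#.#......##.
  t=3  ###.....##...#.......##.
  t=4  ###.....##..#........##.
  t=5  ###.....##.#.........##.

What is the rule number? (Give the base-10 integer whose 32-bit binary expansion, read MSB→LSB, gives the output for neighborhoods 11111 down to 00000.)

277675748

  ##### -> .   bit 31 = 0  t=0,i=0
  ####. -> .   bit 30 = 0  t=0,i=1
  ###.# -> .   bit 29 = 0  t=2,i=6
  ###.. -> #   bit 28 = 1  t=0,i=2
  ##.## -> .   bit 27 = 0  t=2,i=7
  ##.#. -> .   bit 26 = 0  t=2,i=11
  ##..# -> .   bit 25 = 0  t=0,i=3
  ##... -> .   bit 24 = 0  t=1,i=15
  #.### -> #   bit 23 = 1  t=1,i=4
  #.##. -> .   bit 22 = 0  t=1,i=13
  #.#.# -> .   bit 21 = 0  t=1,i=11
  #.#.. -> .   bit 20 = 0  t=2,i=14
  #..## -> #   bit 19 = 1  t=0,i=4
  #..#. -> #   bit 18 = 1  t=0,i=11
  #...# -> .   bit 17 = 0  t=1,i=0
  #.... -> .   bit 16 = 0  t=0,i=17
  .#### -> #   bit 15 = 1  t=0,i=6
  .###. -> #   bit 14 = 1  t=1,i=5
  .##.# -> #   bit 13 = 1  t=3,i=22
  .##.. -> #   bit 12 = 1  t=1,i=14
  .#.## -> #   bit 11 = 1  t=1,i=3
  .#.#. -> #   bit 10 = 1  t=1,i=10
  .#..# -> #   bit 9 = 1  t=0,i=13
  .#... -> .   bit 8 = 0  t=0,i=16
  ..### -> #   bit 7 = 1  t=0,i=5
  ..##. -> #   bit 6 = 1  t=1,i=21
  ..#.# -> #   bit 5 = 1  t=1,i=2
  ..#.. -> .   bit 4 = 0  t=0,i=12
  ...## -> .   bit 3 = 0  t=0,i=20
  ...#. -> #   bit 2 = 1  t=1,i=1
  ....# -> .   bit 1 = 0  t=0,i=19
  ..... -> .   bit 0 = 0  t=0,i=18
  bits 00010000100011001111111011100100 = 277675748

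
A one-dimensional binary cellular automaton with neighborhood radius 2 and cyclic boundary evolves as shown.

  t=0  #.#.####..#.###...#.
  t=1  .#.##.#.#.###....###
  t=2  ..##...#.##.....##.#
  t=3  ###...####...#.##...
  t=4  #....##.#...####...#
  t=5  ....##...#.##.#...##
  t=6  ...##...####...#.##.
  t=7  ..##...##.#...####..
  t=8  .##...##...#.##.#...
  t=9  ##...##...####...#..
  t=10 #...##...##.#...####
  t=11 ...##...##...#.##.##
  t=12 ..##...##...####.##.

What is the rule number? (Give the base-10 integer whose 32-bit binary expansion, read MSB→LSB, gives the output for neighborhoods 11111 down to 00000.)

  [31] ##### => #  t=10,i=18
  [30] ####. => #  t=0,i=6
  [29] ###.# => #  t=1,i=19
  [28] ###.. => .  t=0,i=7
  [27] ##.## => #  t=11,i=17
  [26] ##.#. => .  t=1,i=0
  [25] ##..# => #  t=0,i=8
  [24] ##... => .  t=0,i=15
  [23] #.### => #  t=0,i=4
  [22] #.##. => #  t=1,i=3
  [21] #.#.# => .  t=0,i=0
  [20] #.#.. => .  t=2,i=19
  [19] #..## => #  t=2,i=1
  [18] #..#. => .  t=0,i=9
  [17] #...# => .  t=0,i=16
  [16] #.... => .  t=1,i=14
  [15] .#### => .  t=0,i=5
  [14] .###. => .  t=0,i=13
  [13] .##.# => .  t=1,i=4
  [12] .##.. => .  t=2,i=3
  [11] .#.## => #  t=0,i=3
  [10] .#.#. => #  t=0,i=1
  [9] .#..# => #  t=2,i=0
  [8] .#... => #  t=4,i=9
  [7] ..### => #  t=1,i=17
  [6] ..##. => #  t=2,i=2
  [5] ..#.# => #  t=0,i=10
  [4] ..#.. => #  t=9,i=17
  [3] ...## => #  t=1,i=16
  [2] ...#. => #  t=0,i=17
  [1] ....# => .  t=1,i=15
  [0] ..... => #  t=2,i=13
  bits 11101010110010000000111111111101 = 3938979837

3938979837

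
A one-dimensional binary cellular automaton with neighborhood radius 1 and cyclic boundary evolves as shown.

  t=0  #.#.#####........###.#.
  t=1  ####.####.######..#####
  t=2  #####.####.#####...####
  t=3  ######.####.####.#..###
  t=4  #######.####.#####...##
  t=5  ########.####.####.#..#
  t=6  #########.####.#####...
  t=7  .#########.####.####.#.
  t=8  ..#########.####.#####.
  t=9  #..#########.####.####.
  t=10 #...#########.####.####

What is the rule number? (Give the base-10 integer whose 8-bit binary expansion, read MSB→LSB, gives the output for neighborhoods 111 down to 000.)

229

  nb ###: next=#  (t=0,i=5, bit7=1)
  nb ##.: next=#  (t=0,i=8, bit6=1)
  nb #.#: next=#  (t=0,i=1, bit5=1)
  nb #..: next=.  (t=0,i=9, bit4=0)
  nb .##: next=.  (t=0,i=4, bit3=0)
  nb .#.: next=#  (t=0,i=0, bit2=1)
  nb ..#: next=.  (t=0,i=16, bit1=0)
  nb ...: next=#  (t=0,i=10, bit0=1)
  bits 11100101 = 229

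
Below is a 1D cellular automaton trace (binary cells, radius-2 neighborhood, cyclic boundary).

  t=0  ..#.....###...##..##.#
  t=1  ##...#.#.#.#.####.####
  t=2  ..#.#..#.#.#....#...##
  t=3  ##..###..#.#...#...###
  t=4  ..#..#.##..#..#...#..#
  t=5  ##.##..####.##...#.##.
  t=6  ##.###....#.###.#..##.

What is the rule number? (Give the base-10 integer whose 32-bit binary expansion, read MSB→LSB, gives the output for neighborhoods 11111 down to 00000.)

  #####|#  b31=1 t=1,i=20
  ####.|.  b30=0 t=1,i=0
  ###.#|#  b29=1 t=1,i=16
  ###..|.  b28=0 t=0,i=10
  ##.##|.  b27=0 t=1,i=17
  ##.#.|#  b26=1 t=0,i=20
  ##..#|#  b25=1 t=0,i=16
  ##...|#  b24=1 t=0,i=11
  #.###|.  b23=0 t=1,i=13
  #.##.|#  b22=1 t=4,i=7
  #.#.#|#  b21=1 t=1,i=7
  #.#..|#  b20=1 t=0,i=21
  #..##|.  b19=0 t=0,i=17
  #..#.|#  b18=1 t=0,i=1
  #...#|.  b17=0 t=0,i=12
  #....|.  b16=0 t=0,i=4
  .####|.  b15=0 t=1,i=14
  .###.|#  b14=1 t=0,i=9
  .##.#|#  b13=1 t=0,i=19
  .##..|#  b12=1 t=0,i=15
  .#.##|.  b11=0 t=1,i=12
  .#.#.|.  b10=0 t=1,i=6
  .#..#|#  b9=1 t=0,i=0
  .#...|.  b8=0 t=0,i=3
  ..###|.  b7=0 t=0,i=8
  ..##.|#  b6=1 t=0,i=14
  ..#.#|.  b5=0 t=1,i=5
  ..#..|.  b4=0 t=0,i=2
  ...##|#  b3=1 t=0,i=7
  ...#.|#  b2=1 t=1,i=4
  ....#|.  b1=0 t=0,i=6
  .....|#  b0=1 t=0,i=5
  bits 10100111011101000111001001001101 = 2809426509

2809426509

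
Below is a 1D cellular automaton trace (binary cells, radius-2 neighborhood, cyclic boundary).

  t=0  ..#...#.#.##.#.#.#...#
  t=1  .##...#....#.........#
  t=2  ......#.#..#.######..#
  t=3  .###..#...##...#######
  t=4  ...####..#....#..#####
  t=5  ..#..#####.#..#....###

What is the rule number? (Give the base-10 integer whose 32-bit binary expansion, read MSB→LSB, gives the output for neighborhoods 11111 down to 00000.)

4060422201

  #####|#  b31=1 t=2,i=15
  ####.|#  b30=1 t=2,i=17
  ###.#|#  b29=1 t=3,i=21
  ###..|#  b28=1 t=2,i=18
  ##.##|.  b27=0 t=3,i=0
  ##.#.|.  b26=0 t=0,i=12
  ##..#|#  b25=1 t=2,i=19
  ##...|.  b24=0 t=1,i=3
  #.###|.  b23=0 t=2,i=13
  #.##.|.  b22=0 t=0,i=10
  #.#.#|.  b21=0 t=0,i=8
  #.#..|.  b20=0 t=0,i=17
  #..##|.  b19=0 t=4,i=16
  #..#.|#  b18=1 t=0,i=1
  #...#|.  b17=0 t=0,i=4
  #....|#  b16=1 t=1,i=8
  .####|.  b15=0 t=2,i=14
  .###.|.  b14=0 t=3,i=2
  .##.#|#  b13=1 t=0,i=11
  .##..|.  b12=0 t=1,i=2
  .#.##|.  b11=0 t=0,i=9
  .#.#.|.  b10=0 t=0,i=7
  .#..#|.  b9=0 t=0,i=0
  .#...|.  b8=0 t=0,i=3
  ..###|.  b7=0 t=3,i=15
  ..##.|.  b6=0 t=3,i=10
  ..#.#|#  b5=1 t=0,i=6
  ..#..|#  b4=1 t=0,i=2
  ...##|#  b3=1 t=3,i=9
  ...#.|.  b2=0 t=0,i=5
  ....#|.  b1=0 t=1,i=9
  .....|#  b0=1 t=1,i=14
  bits 11110010000001010010000000111001 = 4060422201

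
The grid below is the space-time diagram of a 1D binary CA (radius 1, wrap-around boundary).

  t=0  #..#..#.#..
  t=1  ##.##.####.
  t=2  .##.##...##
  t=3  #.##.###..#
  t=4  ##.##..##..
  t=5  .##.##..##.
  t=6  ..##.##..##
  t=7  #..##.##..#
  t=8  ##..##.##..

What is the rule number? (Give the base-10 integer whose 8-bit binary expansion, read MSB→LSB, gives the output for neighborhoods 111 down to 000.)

117

  ###|.  b7=0 t=1,i=7
  ##.|#  b6=1 t=1,i=1
  #.#|#  b5=1 t=0,i=7
  #..|#  b4=1 t=0,i=1
  .##|.  b3=0 t=1,i=0
  .#.|#  b2=1 t=0,i=0
  ..#|.  b1=0 t=0,i=2
  ...|#  b0=1 t=2,i=7
  bits 01110101 = 117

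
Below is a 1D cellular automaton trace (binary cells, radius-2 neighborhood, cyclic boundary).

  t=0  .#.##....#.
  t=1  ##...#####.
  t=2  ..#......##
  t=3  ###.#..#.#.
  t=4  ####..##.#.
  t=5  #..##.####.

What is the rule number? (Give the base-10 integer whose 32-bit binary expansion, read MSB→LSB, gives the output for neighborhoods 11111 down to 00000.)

  ##### -> .   bit 31 = 0  t=1,i=7
  ####. -> .   bit 30 = 0  t=1,i=8
  ###.# -> #   bit 29 = 1  t=1,i=9
  ###.. -> #   bit 28 = 1  t=4,i=3
  ##.## -> #   bit 27 = 1  t=1,i=10
  ##.#. -> #   bit 26 = 1  t=3,i=3
  ##..# -> #   bit 25 = 1  t=2,i=0
  ##... -> #   bit 24 = 1  t=0,i=5
  #.### -> #   bit 23 = 1  t=3,i=0
  #.##. -> .   bit 22 = 0  t=0,i=3
  #.#.# -> #   bit 21 = 1  t=3,i=9
  #.#.. -> .   bit 20 = 0  t=3,i=4
  #..## -> .   bit 19 = 0  t=4,i=5
  #..#. -> #   bit 18 = 1  t=0,i=0
  #...# -> .   bit 17 = 0  t=1,i=3
  #.... -> #   bit 16 = 1  t=0,i=6
  .#### -> .   bit 15 = 0  t=1,i=6
  .###. -> #   bit 14 = 1  t=3,i=1
  .##.# -> #   bit 13 = 1  t=4,i=7
  .##.. -> .   bit 12 = 0  t=0,i=4
  .#.## -> .   bit 11 = 0  t=0,i=2
  .#.#. -> .   bit 10 = 0  t=3,i=8
  .#..# -> .   bit 9 = 0  t=0,i=10
  .#... -> .   bit 8 = 0  t=2,i=3
  ..### -> .   bit 7 = 0  t=1,i=5
  ..##. -> #   bit 6 = 1  t=2,i=9
  ..#.# -> #   bit 5 = 1  t=0,i=1
  ..#.. -> #   bit 4 = 1  t=0,i=9
  ...## -> .   bit 3 = 0  t=1,i=4
  ...#. -> #   bit 2 = 1  t=0,i=8
  ....# -> #   bit 1 = 1  t=0,i=7
  ..... -> .   bit 0 = 0  t=2,i=5
  bits 00111111101001010110000001110110 = 1067802742

1067802742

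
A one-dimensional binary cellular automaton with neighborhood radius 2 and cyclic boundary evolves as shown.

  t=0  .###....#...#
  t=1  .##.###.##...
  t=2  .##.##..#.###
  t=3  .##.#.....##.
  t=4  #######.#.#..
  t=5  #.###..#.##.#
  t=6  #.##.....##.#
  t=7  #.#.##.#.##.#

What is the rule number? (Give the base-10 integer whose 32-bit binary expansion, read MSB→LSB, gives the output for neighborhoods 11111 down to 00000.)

2245617106

  ##### -> #   bit 31 = 1  t=4,i=2
  ####. -> .   bit 30 = 0  t=4,i=5
  ###.# -> .   bit 29 = 0  t=1,i=6
  ###.. -> .   bit 28 = 0  t=0,i=3
  ##.## -> .   bit 27 = 0  t=1,i=3
  ##.#. -> #   bit 26 = 1  t=3,i=3
  ##..# -> .   bit 25 = 0  t=2,i=6
  ##... -> #   bit 24 = 1  t=0,i=4
  #.### -> #   bit 23 = 1  t=0,i=1
  #.##. -> #   bit 22 = 1  t=1,i=8
  #.#.# -> .   bit 21 = 0  t=4,i=8
  #.#.. -> #   bit 20 = 1  t=3,i=4
  #..## -> #   bit 19 = 1  t=3,i=0
  #..#. -> .   bit 18 = 0  t=2,i=7
  #...# -> .   bit 17 = 0  t=0,i=10
  #.... -> #   bit 16 = 1  t=0,i=5
  .#### -> .   bit 15 = 0  t=4,i=1
  .###. -> #   bit 14 = 1  t=0,i=2
  .##.# -> #   bit 13 = 1  t=1,i=2
  .##.. -> .   bit 12 = 0  t=1,i=9
  .#.## -> .   bit 11 = 0  t=0,i=0
  .#.#. -> #   bit 10 = 1  t=4,i=9
  .#..# -> .   bit 9 = 0  t=4,i=11
  .#... -> #   bit 8 = 1  t=0,i=9
  ..### -> #   bit 7 = 1  t=4,i=0
  ..##. -> #   bit 6 = 1  t=1,i=1
  ..#.# -> .   bit 5 = 0  t=0,i=12
  ..#.. -> #   bit 4 = 1  t=0,i=8
  ...## -> .   bit 3 = 0  t=1,i=0
  ...#. -> .   bit 2 = 0  t=0,i=7
  ....# -> #   bit 1 = 1  t=0,i=6
  ..... -> .   bit 0 = 0  t=3,i=7
  bits 10000101110110010110010111010010 = 2245617106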